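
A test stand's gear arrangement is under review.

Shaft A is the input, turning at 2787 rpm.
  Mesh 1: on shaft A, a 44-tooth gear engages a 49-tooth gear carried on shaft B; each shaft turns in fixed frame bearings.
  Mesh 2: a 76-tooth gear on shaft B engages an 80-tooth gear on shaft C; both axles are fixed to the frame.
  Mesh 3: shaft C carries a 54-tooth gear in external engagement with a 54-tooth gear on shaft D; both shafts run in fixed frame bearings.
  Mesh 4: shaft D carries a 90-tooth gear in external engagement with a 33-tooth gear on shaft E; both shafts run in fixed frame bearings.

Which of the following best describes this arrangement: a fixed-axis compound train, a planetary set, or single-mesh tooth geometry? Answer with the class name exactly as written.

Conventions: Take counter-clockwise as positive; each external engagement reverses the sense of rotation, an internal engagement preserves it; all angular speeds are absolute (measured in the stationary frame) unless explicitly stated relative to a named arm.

class = fixed-axis compound train [4 meshes; 4 ratios multiply, 4 sense flips]
classification: fixed-axis compound train

fixed-axis compound train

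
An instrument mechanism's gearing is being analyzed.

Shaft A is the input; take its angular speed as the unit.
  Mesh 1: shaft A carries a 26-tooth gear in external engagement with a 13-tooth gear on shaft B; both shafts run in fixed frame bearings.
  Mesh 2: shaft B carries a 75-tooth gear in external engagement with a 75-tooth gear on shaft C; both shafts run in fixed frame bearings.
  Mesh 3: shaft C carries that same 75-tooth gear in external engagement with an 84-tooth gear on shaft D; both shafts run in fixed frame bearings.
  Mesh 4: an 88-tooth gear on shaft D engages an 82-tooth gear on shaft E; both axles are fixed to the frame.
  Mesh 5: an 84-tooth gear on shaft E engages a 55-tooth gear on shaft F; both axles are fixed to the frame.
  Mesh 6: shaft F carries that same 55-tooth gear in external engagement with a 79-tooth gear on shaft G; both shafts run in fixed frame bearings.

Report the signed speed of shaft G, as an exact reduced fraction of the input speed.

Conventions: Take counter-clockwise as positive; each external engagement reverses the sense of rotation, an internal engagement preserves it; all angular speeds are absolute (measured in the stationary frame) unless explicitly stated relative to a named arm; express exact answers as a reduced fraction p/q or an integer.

6600/3239

6-mesh fixed-axis compound train (all bearings frame-fixed)
mesh 1 [26T→13T]: |ω|/ω_in = 1×26/13 = 2, sense flips to −
mesh 2 [75T→75T]: |ω|/ω_in = 2×75/75 = 2, sense flips to +
mesh 3 [75T→84T]: |ω|/ω_in = 2×75/84 = 25/14, sense flips to −
mesh 4 [88T→82T]: |ω|/ω_in = (25/14)×88/82 = 550/287, sense flips to +
mesh 5 [84T→55T]: |ω|/ω_in = (550/287)×84/55 = 120/41, sense flips to −
mesh 6 [55T→79T]: |ω|/ω_in = (120/41)×55/79 = 6600/3239, sense flips to +
signed output speed (× input speed) = 6600/3239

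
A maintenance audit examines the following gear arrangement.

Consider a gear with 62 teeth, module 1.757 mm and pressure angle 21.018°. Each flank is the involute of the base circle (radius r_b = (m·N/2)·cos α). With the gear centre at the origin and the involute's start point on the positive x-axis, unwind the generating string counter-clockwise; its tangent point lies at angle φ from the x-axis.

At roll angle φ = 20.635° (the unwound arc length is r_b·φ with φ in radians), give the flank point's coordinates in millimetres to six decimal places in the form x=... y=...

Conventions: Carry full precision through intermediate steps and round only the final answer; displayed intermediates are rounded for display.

x=54.034397 y=0.781472

topology: single-mesh involute geometry — m = 1.757, N = 62
pitch radius r_p = m·N/2 = 1.757·62/2 = 54.467000
base radius r_b = r_p·cos α = 54.467000·cos 21.018° = 50.843190
roll angle φ = 20.635° = 0.36014869 rad
x = r_b·(cos φ + φ·sin φ) = 54.034397
y = r_b·(sin φ − φ·cos φ) = 0.781472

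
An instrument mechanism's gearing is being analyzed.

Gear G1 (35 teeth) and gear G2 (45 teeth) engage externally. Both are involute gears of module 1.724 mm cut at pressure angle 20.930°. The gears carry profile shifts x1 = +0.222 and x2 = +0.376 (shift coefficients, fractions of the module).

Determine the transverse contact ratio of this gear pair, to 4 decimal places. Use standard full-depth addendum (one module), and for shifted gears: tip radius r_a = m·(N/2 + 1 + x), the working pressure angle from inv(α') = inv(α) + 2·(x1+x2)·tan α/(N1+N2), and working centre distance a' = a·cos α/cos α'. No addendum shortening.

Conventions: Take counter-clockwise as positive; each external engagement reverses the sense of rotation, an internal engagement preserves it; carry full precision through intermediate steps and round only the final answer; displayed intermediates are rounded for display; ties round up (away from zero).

single-mesh involute tooth geometry (35T engaging 45T at module 1.724)
base radii: r_b1 = 28.179310, r_b2 = 36.230541
tip radii: r_a1 = 32.276728, r_a2 = 41.162224
inv(α') = inv(20.930°) + 2·(+0.222+0.376)·tan α/(35+45) = 0.02288335  ⇒  α' = 22.94716°
a' = a·cos α / cos α' = 68.9600·cos 20.930°/cos 22.94716° = 69.944958
action lengths: √(r_a1²−r_b1²) = 15.738922, √(r_a2²−r_b2²) = 19.536545
base pitch p_b = π·m·cos α = 5.058738
CR = (15.738922 + 19.536545 − 69.944958·sin 22.94716°)/5.058738 = 1.582447
contact ratio ≈ 1.5824

1.5824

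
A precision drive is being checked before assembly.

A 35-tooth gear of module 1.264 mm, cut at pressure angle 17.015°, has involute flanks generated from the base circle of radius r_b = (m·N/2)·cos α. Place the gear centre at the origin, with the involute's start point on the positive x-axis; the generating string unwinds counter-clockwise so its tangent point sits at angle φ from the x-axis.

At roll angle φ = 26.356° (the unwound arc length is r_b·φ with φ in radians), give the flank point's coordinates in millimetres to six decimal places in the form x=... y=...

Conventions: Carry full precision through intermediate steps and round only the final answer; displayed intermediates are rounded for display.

x=23.272617 y=0.671859

topology: single-mesh involute geometry — m = 1.264, N = 35
pitch radius r_p = m·N/2 = 1.264·35/2 = 22.120000
base radius r_b = r_p·cos α = 22.120000·cos 17.015° = 21.151767
roll angle φ = 26.356° = 0.45999898 rad
x = r_b·(cos φ + φ·sin φ) = 23.272617
y = r_b·(sin φ − φ·cos φ) = 0.671859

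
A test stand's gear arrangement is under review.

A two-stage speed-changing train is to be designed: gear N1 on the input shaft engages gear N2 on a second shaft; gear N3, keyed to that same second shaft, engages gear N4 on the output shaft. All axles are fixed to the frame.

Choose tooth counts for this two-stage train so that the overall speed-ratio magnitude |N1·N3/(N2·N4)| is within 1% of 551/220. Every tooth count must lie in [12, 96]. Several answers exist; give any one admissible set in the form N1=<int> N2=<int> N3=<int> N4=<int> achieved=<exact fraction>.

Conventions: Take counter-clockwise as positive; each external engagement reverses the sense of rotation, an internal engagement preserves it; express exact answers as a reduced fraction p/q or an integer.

class = fixed-axis compound train [2-stage, 551/220 wanted]
target = 551/220 in lowest terms: an exact hit needs N1·N3 = k·551 and N2·N4 = k·220 for one integer k, every count in [12, 96]; additionally prefer no 1:1 stage (N1 ≠ N2, N3 ≠ N4)
k = 1: no 1:1-free in-range split of k·551 and k·220 into factor pairs; take k = 2
k = 2: N1·N3 = 1102 = 19·58, N2·N4 = 440 = 20·22
achieved = 19·58/(20·22) = 551/220; |achieved − target| = 0 ≤ 551/22000 ✓

N1=19 N2=20 N3=58 N4=22 achieved=551/220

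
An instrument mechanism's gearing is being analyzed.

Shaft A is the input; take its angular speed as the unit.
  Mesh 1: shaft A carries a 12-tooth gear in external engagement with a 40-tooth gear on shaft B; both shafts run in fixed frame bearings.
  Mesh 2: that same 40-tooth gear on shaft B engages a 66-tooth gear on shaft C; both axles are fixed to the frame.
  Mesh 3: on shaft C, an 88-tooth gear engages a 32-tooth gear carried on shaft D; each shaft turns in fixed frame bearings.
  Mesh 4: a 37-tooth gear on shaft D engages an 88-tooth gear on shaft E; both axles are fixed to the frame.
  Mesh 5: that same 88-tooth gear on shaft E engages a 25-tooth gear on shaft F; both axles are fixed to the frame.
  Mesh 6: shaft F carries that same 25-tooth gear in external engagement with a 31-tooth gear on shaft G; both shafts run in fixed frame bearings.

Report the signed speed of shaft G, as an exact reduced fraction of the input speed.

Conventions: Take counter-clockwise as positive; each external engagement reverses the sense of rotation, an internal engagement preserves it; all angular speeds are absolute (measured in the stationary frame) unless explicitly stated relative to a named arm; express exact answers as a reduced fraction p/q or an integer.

6-mesh fixed-axis compound train (all bearings frame-fixed)
mesh 1 [12T→40T]: |ω|/ω_in = 1×12/40 = 3/10, sense flips to −
mesh 2 [40T→66T]: |ω|/ω_in = (3/10)×40/66 = 2/11, sense flips to +
mesh 3 [88T→32T]: |ω|/ω_in = (2/11)×88/32 = 1/2, sense flips to −
mesh 4 [37T→88T]: |ω|/ω_in = (1/2)×37/88 = 37/176, sense flips to +
mesh 5 [88T→25T]: |ω|/ω_in = (37/176)×88/25 = 37/50, sense flips to −
mesh 6 [25T→31T]: |ω|/ω_in = (37/50)×25/31 = 37/62, sense flips to +
signed output speed (× input speed) = 37/62

37/62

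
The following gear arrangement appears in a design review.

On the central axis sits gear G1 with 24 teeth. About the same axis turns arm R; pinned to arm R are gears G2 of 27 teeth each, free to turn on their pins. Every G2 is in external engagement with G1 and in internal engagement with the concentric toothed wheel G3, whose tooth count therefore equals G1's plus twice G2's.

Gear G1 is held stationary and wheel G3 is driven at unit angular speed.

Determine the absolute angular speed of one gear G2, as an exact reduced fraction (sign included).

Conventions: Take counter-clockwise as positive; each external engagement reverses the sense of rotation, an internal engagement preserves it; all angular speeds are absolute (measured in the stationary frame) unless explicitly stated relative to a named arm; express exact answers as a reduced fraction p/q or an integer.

class = planetary set [G3 = 24+2·27 = 78; Willis about the carrier]
ring teeth: 24 + 2·27 = 78
24(ω_sun−ω_arm) = −78(ω_ring−ω_arm),  ω_sun = 0, ω_ring = 1
24(0−ω_arm) = −78(1−ω_arm)  ⇒  102·ω_arm = 78  ⇒  ω_arm = 13/17
sun–planet mesh: 24·(0−13/17) = −27·(ω_p−ω_arm)  ⇒  ω_p−ω_arm = 104/153
ω_p = 13/17 + 104/153 = 13/9
exact speed ratio = 13/9

13/9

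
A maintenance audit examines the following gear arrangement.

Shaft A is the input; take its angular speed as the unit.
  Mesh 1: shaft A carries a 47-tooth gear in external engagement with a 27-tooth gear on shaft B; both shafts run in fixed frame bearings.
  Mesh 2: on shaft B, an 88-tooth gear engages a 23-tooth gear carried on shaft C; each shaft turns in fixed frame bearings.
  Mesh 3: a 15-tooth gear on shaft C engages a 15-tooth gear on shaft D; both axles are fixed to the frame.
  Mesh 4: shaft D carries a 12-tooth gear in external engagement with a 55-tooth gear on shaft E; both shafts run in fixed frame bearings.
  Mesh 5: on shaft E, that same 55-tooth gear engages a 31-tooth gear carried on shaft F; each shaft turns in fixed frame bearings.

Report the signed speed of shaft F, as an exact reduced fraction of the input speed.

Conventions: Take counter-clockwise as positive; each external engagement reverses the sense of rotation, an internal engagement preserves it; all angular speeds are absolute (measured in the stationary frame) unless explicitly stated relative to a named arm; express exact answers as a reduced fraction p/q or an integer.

5-mesh fixed-axis compound train (all bearings frame-fixed)
mesh 1 [47T→27T]: |ω|/ω_in = 1×47/27 = 47/27, sense flips to −
mesh 2 [88T→23T]: |ω|/ω_in = (47/27)×88/23 = 4136/621, sense flips to +
mesh 3 [15T→15T]: |ω|/ω_in = (4136/621)×15/15 = 4136/621, sense flips to −
mesh 4 [12T→55T]: |ω|/ω_in = (4136/621)×12/55 = 1504/1035, sense flips to +
mesh 5 [55T→31T]: |ω|/ω_in = (1504/1035)×55/31 = 16544/6417, sense flips to −
signed output speed (× input speed) = -16544/6417

-16544/6417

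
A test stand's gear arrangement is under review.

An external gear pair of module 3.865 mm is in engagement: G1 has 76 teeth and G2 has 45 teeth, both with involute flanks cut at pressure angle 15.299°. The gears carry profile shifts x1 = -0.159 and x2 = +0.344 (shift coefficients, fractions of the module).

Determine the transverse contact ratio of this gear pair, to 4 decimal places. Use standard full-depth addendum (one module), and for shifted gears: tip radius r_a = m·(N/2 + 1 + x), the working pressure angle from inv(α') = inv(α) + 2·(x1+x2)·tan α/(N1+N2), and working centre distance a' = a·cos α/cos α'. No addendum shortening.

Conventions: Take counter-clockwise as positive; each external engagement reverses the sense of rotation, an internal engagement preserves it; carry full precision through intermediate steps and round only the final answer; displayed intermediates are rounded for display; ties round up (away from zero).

2.0095

single-mesh involute tooth geometry (76T engaging 45T at module 3.865)
base radii: r_b1 = 141.665224, r_b2 = 83.880725
tip radii: r_a1 = 150.120465, r_a2 = 92.157060
inv(α') = inv(15.299°) + 2·(-0.159+0.344)·tan α/(76+45) = 0.00736884  ⇒  α' = 15.91319°
a' = a·cos α / cos α' = 233.8325·cos 15.299°/cos 15.91319° = 234.533698
action lengths: √(r_a1²−r_b1²) = 49.670094, √(r_a2²−r_b2²) = 38.169984
base pitch p_b = π·m·cos α = 11.711959
CR = (49.670094 + 38.169984 − 234.533698·sin 15.91319°)/11.711959 = 2.009526
contact ratio ≈ 2.0095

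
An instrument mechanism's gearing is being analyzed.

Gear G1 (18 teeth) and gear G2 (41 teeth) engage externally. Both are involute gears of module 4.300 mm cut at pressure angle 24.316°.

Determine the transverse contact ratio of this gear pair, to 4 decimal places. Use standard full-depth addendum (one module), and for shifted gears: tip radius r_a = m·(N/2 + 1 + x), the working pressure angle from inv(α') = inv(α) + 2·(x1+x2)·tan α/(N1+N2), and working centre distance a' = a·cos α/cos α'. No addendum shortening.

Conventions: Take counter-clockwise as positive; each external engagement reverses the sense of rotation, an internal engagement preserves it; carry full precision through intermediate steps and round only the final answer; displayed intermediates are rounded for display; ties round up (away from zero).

1.4727

recognized (one external pair, fixed centres): single-mesh tooth geometry, m = 4.300, N1 = 18, N2 = 41
base radii: r_b1 = 35.266858, r_b2 = 80.330066
tip radii: r_a1 = 43.000000, r_a2 = 92.450000
no profile shift: α' = α, a' = a
action lengths: √(r_a1²−r_b1²) = 24.601803, √(r_a2²−r_b2²) = 45.761152
base pitch p_b = π·m·cos α = 12.310456
CR = (24.601803 + 45.761152 − 126.850000·sin 24.31600°)/12.310456 = 1.472738
contact ratio ≈ 1.4727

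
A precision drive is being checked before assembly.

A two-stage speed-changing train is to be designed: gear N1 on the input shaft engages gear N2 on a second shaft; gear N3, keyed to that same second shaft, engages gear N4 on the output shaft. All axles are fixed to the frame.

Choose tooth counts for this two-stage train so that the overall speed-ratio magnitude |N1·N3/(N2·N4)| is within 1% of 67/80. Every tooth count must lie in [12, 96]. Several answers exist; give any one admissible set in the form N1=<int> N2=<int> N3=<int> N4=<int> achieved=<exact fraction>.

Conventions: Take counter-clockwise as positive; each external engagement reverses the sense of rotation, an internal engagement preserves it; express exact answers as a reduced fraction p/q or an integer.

N1=12 N2=80 N3=67 N4=12 achieved=67/80

class = fixed-axis compound train [2-stage, 67/80 wanted]
target = 67/80 in lowest terms: an exact hit needs N1·N3 = k·67 and N2·N4 = k·80 for one integer k, every count in [12, 96]; additionally prefer no 1:1 stage (N1 ≠ N2, N3 ≠ N4)
k = 1…11: no 1:1-free in-range split of k·67 and k·80 into factor pairs; take k = 12
k = 12: N1·N3 = 804 = 12·67, N2·N4 = 960 = 80·12
achieved = 12·67/(80·12) = 67/80; |achieved − target| = 0 ≤ 67/8000 ✓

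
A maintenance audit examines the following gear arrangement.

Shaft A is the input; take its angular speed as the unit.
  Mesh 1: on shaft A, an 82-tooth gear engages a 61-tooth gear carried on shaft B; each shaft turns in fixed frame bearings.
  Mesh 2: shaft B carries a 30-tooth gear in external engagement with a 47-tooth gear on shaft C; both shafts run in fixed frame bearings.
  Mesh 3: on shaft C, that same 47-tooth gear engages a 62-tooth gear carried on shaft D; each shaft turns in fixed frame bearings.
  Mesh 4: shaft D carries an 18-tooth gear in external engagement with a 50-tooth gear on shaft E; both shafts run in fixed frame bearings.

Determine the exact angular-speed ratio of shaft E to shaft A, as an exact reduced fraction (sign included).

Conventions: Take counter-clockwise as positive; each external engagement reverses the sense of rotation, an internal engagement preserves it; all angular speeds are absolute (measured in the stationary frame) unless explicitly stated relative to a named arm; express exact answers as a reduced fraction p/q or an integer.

2214/9455

class = fixed-axis compound train [4 meshes; 4 ratios multiply, 4 sense flips]
mesh 1 [82T→61T]: running ratio 82/61, sense −
mesh 2 [30T→47T]: running ratio 2460/2867, sense +
mesh 3 [47T→62T]: running ratio 1230/1891, sense −
mesh 4 [18T→50T]: running ratio 2214/9455, sense +
ω_out/ω_in = 2214/9455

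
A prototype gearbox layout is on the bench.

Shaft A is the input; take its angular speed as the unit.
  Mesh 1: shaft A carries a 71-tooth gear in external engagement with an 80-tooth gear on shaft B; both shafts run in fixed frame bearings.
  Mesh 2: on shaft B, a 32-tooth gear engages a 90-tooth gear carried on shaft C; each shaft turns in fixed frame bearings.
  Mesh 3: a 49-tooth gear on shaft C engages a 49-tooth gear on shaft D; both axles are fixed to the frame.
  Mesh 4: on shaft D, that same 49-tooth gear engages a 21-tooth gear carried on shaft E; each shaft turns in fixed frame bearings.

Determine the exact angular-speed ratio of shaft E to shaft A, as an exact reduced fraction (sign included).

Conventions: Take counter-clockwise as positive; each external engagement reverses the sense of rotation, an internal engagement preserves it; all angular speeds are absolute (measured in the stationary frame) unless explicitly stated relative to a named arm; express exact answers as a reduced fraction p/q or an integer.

class = fixed-axis compound train [4 meshes; 4 ratios multiply, 4 sense flips]
mesh 1 [71T→80T]: running ratio 71/80, sense −
mesh 2 [32T→90T]: running ratio 71/225, sense +
mesh 3 [49T→49T]: running ratio 71/225, sense −
mesh 4 [49T→21T]: running ratio 497/675, sense +
ω_out/ω_in = 497/675

497/675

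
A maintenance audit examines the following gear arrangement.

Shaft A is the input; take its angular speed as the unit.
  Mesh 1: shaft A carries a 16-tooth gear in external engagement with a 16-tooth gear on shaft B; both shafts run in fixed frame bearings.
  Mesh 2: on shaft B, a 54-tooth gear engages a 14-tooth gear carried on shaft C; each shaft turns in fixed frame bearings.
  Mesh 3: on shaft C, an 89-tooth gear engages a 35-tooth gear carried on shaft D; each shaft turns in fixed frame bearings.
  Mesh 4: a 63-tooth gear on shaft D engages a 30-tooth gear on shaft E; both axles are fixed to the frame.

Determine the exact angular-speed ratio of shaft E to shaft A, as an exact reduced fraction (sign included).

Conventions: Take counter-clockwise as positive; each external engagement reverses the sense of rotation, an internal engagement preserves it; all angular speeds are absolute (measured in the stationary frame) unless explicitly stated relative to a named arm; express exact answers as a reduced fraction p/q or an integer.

class = fixed-axis compound train [4 meshes; 4 ratios multiply, 4 sense flips]
mesh 1 [16T→16T]: running ratio 1, sense −
mesh 2 [54T→14T]: running ratio 27/7, sense +
mesh 3 [89T→35T]: running ratio 2403/245, sense −
mesh 4 [63T→30T]: running ratio 7209/350, sense +
ω_out/ω_in = 7209/350

7209/350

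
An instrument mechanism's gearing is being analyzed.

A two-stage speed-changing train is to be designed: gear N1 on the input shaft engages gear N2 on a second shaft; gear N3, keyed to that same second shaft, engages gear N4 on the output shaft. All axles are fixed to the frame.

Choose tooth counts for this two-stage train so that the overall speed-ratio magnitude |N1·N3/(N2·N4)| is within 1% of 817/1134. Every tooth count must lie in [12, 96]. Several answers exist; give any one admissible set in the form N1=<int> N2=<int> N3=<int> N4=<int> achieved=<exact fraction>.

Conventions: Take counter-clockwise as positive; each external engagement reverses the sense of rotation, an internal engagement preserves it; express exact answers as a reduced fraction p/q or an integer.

topology: fixed-axis compound train — 2 stages, target 817/1134
target = 817/1134 in lowest terms: an exact hit needs N1·N3 = k·817 and N2·N4 = k·1134 for one integer k, every count in [12, 96]; additionally prefer no 1:1 stage (N1 ≠ N2, N3 ≠ N4)
k = 1: N1·N3 = 817 = 19·43, N2·N4 = 1134 = 14·81
achieved = 19·43/(14·81) = 817/1134; |achieved − target| = 0 ≤ 817/113400 ✓

N1=19 N2=14 N3=43 N4=81 achieved=817/1134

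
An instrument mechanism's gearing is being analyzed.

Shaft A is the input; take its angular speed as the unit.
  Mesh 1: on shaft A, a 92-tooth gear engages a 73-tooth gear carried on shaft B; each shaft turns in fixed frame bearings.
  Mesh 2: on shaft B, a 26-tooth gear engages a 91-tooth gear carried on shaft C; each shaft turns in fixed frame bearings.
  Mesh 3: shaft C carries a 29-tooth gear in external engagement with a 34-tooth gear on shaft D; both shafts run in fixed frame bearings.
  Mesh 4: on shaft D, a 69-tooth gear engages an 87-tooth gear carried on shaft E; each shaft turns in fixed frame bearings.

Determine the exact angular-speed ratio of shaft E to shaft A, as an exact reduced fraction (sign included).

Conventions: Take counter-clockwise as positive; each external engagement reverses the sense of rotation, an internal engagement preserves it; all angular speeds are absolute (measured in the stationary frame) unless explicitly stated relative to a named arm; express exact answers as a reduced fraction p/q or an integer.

2116/8687

class = fixed-axis compound train [4 meshes; 4 ratios multiply, 4 sense flips]
mesh 1 [92T→73T]: running ratio 92/73, sense −
mesh 2 [26T→91T]: running ratio 184/511, sense +
mesh 3 [29T→34T]: running ratio 2668/8687, sense −
mesh 4 [69T→87T]: running ratio 2116/8687, sense +
ω_out/ω_in = 2116/8687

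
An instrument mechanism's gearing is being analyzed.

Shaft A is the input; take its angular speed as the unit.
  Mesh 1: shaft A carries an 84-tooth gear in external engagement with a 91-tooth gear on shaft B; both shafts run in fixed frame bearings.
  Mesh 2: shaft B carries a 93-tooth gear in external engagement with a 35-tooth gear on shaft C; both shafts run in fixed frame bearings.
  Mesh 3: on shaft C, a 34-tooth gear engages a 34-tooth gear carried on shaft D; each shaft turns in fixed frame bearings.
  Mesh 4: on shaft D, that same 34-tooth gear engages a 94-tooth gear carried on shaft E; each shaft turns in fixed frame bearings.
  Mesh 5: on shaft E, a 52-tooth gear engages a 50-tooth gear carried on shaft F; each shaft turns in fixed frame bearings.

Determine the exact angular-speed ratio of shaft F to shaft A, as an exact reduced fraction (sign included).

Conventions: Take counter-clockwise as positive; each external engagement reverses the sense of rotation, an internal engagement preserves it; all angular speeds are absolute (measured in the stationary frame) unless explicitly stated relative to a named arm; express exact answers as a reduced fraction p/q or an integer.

class = fixed-axis compound train [5 meshes; 5 ratios multiply, 5 sense flips]
mesh 1 [84T→91T]: running ratio 12/13, sense −
mesh 2 [93T→35T]: running ratio 1116/455, sense +
mesh 3 [34T→34T]: running ratio 1116/455, sense −
mesh 4 [34T→94T]: running ratio 18972/21385, sense +
mesh 5 [52T→50T]: running ratio 37944/41125, sense −
ω_out/ω_in = -37944/41125

-37944/41125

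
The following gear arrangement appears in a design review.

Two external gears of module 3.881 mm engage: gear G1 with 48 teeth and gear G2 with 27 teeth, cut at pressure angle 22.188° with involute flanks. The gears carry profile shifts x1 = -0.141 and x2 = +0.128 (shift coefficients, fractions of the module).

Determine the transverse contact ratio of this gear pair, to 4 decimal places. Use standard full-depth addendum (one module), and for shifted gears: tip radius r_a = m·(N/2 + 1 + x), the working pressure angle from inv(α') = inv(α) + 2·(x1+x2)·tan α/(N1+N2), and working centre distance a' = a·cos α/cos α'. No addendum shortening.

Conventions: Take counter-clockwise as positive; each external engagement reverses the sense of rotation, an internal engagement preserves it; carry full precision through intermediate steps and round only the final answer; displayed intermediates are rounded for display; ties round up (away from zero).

topology: single-mesh involute geometry — m = 3.881, 48T/27T pair
base radii: r_b1 = 86.246659, r_b2 = 48.513746
tip radii: r_a1 = 96.477779, r_a2 = 56.771268
inv(α') = inv(22.188°) + 2·(-0.141+0.128)·tan α/(48+27) = 0.02045310  ⇒  α' = 22.13918°
a' = a·cos α / cos α' = 145.5375·cos 22.188°/cos 22.13918° = 145.486994
action lengths: √(r_a1²−r_b1²) = 43.237434, √(r_a2²−r_b2²) = 29.485477
base pitch p_b = π·m·cos α = 11.289661
CR = (43.237434 + 29.485477 − 145.486994·sin 22.13918°)/11.289661 = 1.585079
contact ratio ≈ 1.5851

1.5851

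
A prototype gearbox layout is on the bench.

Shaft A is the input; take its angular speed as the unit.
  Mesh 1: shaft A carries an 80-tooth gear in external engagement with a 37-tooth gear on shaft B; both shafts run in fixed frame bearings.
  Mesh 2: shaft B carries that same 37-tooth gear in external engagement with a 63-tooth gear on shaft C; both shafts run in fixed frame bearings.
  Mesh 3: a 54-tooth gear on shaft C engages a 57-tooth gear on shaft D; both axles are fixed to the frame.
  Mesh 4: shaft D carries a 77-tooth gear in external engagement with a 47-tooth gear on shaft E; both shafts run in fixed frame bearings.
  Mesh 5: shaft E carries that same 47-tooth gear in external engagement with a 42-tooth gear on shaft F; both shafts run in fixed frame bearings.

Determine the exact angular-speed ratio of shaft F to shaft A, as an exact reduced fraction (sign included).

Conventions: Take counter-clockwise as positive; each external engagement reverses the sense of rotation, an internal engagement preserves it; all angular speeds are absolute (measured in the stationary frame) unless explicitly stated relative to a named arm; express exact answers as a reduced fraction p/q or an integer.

-880/399

class = fixed-axis compound train [5 meshes; 5 ratios multiply, 5 sense flips]
mesh 1 [80T→37T]: running ratio 80/37, sense −
mesh 2 [37T→63T]: running ratio 80/63, sense +
mesh 3 [54T→57T]: running ratio 160/133, sense −
mesh 4 [77T→47T]: running ratio 1760/893, sense +
mesh 5 [47T→42T]: running ratio 880/399, sense −
ω_out/ω_in = -880/399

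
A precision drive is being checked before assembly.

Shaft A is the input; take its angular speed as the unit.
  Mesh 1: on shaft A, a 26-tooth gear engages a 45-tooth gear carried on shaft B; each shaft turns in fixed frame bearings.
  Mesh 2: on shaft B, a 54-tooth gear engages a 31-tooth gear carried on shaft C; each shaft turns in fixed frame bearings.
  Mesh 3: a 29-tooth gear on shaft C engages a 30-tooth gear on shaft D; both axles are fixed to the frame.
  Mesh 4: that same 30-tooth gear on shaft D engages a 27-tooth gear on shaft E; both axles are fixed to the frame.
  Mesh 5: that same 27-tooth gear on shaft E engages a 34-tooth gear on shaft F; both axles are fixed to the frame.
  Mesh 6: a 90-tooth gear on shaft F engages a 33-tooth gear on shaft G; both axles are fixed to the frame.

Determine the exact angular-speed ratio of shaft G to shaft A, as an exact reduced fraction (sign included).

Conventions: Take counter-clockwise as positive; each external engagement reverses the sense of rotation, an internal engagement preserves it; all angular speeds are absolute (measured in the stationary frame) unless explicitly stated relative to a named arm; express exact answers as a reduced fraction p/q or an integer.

13572/5797

class = fixed-axis compound train [6 meshes; 6 ratios multiply, 6 sense flips]
mesh 1 [26T→45T]: running ratio 26/45, sense −
mesh 2 [54T→31T]: running ratio 156/155, sense +
mesh 3 [29T→30T]: running ratio 754/775, sense −
mesh 4 [30T→27T]: running ratio 1508/1395, sense +
mesh 5 [27T→34T]: running ratio 2262/2635, sense −
mesh 6 [90T→33T]: running ratio 13572/5797, sense +
ω_out/ω_in = 13572/5797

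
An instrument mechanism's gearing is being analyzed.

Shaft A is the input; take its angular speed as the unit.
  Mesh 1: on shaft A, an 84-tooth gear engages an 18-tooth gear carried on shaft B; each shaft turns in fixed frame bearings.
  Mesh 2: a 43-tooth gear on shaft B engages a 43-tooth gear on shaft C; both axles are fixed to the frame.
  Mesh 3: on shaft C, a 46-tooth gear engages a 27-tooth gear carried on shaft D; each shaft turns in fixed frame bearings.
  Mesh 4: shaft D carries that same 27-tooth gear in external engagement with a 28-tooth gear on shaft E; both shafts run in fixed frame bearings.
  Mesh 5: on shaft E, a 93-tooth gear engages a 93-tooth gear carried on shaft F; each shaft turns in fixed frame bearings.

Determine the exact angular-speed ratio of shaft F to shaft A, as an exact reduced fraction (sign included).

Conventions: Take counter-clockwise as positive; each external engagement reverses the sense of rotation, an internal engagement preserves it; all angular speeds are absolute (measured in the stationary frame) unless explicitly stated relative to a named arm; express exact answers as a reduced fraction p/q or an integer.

class = fixed-axis compound train [5 meshes; 5 ratios multiply, 5 sense flips]
mesh 1 [84T→18T]: running ratio 14/3, sense −
mesh 2 [43T→43T]: running ratio 14/3, sense +
mesh 3 [46T→27T]: running ratio 644/81, sense −
mesh 4 [27T→28T]: running ratio 23/3, sense +
mesh 5 [93T→93T]: running ratio 23/3, sense −
ω_out/ω_in = -23/3

-23/3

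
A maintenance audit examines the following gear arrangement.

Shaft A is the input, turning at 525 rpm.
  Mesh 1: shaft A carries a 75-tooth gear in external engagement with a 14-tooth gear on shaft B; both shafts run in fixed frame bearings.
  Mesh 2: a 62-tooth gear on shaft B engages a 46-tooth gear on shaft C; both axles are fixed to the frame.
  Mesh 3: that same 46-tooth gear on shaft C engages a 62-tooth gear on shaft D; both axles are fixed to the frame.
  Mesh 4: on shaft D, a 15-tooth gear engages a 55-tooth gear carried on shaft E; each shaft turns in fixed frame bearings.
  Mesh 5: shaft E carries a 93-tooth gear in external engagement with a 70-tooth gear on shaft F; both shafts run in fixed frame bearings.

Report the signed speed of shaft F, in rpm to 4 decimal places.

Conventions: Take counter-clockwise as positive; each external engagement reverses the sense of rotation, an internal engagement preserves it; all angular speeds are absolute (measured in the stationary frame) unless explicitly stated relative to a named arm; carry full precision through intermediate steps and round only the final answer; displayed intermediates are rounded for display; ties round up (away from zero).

-1019.0747 rpm

recognized (6 fixed axles, 5 meshes): fixed-axis compound train
mesh 1 [75T→14T]: ω = 525.0000×75/14 = 2812.5000 rpm, sense flips to −
mesh 2 [62T→46T]: ω = 2812.5000×62/46 = 3790.7609 rpm, sense flips to +
mesh 3 [46T→62T]: ω = 3790.7609×46/62 = 2812.5000 rpm, sense flips to −
mesh 4 [15T→55T]: ω = 2812.5000×15/55 = 767.0455 rpm, sense flips to +
mesh 5 [93T→70T]: ω = 767.0455×93/70 = 1019.0747 rpm, sense flips to −
signed output speed = -1019.0747 rpm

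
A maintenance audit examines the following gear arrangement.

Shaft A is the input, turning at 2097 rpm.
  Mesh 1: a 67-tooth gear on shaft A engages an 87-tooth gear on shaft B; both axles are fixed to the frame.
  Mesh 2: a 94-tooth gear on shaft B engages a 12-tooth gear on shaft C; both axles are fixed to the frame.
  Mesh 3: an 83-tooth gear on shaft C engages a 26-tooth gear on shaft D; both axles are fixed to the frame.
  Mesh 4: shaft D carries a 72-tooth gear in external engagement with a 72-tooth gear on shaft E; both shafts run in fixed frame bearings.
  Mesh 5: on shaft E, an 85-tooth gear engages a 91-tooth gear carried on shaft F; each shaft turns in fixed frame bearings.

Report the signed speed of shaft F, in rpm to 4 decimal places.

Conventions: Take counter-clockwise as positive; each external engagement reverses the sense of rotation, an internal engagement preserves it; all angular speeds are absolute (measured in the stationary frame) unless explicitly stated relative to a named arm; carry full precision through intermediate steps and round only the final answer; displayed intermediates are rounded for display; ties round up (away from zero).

-37720.9712 rpm

recognized (6 fixed axles, 5 meshes): fixed-axis compound train
mesh 1 [67T→87T]: ω = 2097.0000×67/87 = 1614.9310 rpm, sense flips to −
mesh 2 [94T→12T]: ω = 1614.9310×94/12 = 12650.2931 rpm, sense flips to +
mesh 3 [83T→26T]: ω = 12650.2931×83/26 = 40383.6280 rpm, sense flips to −
mesh 4 [72T→72T]: ω = 40383.6280×72/72 = 40383.6280 rpm, sense flips to +
mesh 5 [85T→91T]: ω = 40383.6280×85/91 = 37720.9712 rpm, sense flips to −
signed output speed = -37720.9712 rpm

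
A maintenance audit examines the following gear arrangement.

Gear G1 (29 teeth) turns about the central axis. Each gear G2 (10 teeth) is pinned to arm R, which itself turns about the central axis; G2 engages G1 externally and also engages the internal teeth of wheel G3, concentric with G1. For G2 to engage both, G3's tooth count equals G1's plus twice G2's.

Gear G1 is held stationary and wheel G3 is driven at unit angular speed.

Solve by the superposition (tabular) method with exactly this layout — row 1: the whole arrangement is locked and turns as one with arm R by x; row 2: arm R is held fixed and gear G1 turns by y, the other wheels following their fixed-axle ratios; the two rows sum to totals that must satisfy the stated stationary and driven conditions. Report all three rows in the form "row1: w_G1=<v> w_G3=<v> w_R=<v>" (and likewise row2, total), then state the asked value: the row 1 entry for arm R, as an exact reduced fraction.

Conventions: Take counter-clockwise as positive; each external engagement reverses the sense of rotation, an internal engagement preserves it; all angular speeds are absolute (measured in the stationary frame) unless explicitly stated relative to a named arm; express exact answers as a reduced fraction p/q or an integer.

row1: w_G1=49/78 w_G3=49/78 w_R=49/78
row2: w_G1=-49/78 w_G3=29/78 w_R=0
total: w_G1=0 w_G3=1 w_R=49/78
asked value: 49/78

class = planetary set [G3 = 29+2·10 = 49; Willis about the carrier]
row 1: whole set turns with the arm by x
superposition row 2 [arm held]: sun y, ring −(29/49)·y, arm 0
boundary: total ω_sun = x + y = 0 and total ω_ring = x − (29/49)·y = 1  ⇒  y = -49/78, x = 49/78
row 2 ring = −(29/49)·(-49/78) = 29/78
totals (row 1 + row 2): sun 49/78 + (-49/78) = 0, ring 49/78 + 29/78 = 1, arm 49/78 + 0 = 49/78
asked cell (row1, arm) = 49/78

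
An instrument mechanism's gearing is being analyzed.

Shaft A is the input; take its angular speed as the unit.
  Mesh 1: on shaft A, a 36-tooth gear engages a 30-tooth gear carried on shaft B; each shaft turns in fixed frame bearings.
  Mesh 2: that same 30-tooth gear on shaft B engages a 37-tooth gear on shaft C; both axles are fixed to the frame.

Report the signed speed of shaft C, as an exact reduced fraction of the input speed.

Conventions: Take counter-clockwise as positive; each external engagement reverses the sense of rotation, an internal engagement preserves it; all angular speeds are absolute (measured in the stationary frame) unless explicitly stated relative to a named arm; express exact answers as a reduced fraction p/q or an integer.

2-mesh fixed-axis compound train (all bearings frame-fixed)
mesh 1 [36T→30T]: |ω|/ω_in = 1×36/30 = 6/5, sense flips to −
mesh 2 [30T→37T]: |ω|/ω_in = (6/5)×30/37 = 36/37, sense flips to +
signed output speed (× input speed) = 36/37

36/37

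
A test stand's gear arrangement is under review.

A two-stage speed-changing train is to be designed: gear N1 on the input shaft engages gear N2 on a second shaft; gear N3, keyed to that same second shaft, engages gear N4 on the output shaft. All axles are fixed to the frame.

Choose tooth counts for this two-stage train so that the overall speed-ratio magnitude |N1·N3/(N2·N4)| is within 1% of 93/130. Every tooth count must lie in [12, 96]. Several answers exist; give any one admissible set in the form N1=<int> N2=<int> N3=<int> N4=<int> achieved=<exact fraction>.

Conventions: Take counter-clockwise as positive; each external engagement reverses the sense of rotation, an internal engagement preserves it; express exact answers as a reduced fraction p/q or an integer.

2-stage fixed-axis compound train for ratio 93/130
target = 93/130 in lowest terms: an exact hit needs N1·N3 = k·93 and N2·N4 = k·130 for one integer k, every count in [12, 96]; additionally prefer no 1:1 stage (N1 ≠ N2, N3 ≠ N4)
k = 1…3: no 1:1-free in-range split of k·93 and k·130 into factor pairs; take k = 4
k = 4: N1·N3 = 372 = 12·31, N2·N4 = 520 = 13·40
achieved = 12·31/(13·40) = 93/130; |achieved − target| = 0 ≤ 93/13000 ✓

N1=12 N2=13 N3=31 N4=40 achieved=93/130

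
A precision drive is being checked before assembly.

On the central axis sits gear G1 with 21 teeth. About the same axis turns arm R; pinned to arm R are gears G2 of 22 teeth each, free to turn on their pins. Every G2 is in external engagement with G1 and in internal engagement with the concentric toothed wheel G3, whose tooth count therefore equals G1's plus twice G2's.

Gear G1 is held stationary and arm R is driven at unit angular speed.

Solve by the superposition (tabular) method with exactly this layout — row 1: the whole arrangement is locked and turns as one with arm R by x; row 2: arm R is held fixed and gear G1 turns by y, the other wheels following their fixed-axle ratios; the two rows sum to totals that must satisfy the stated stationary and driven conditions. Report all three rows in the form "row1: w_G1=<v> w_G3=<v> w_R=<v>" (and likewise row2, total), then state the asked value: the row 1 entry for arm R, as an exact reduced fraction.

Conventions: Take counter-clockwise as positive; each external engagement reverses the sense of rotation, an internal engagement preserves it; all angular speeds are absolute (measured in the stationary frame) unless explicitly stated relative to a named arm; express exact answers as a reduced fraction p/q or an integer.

planetary set (21T centre, 22T on arm, 65T internal) — Willis relation
row 1: whole set turns with the arm by x
row 2 (arm held, sun turns y): ω_ring = −(21/65)·y, ω_arm = 0
boundary: total ω_sun = x + y = 0 and total ω_arm = x = 1  ⇒  y = -1, x = 1
row 2 ring = −(21/65)·(-1) = 21/65
totals (row 1 + row 2): sun 1 + (-1) = 0, ring 1 + 21/65 = 86/65, arm 1 + 0 = 1
asked cell (row1, arm) = 1

row1: w_G1=1 w_G3=1 w_R=1
row2: w_G1=-1 w_G3=21/65 w_R=0
total: w_G1=0 w_G3=86/65 w_R=1
asked value: 1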